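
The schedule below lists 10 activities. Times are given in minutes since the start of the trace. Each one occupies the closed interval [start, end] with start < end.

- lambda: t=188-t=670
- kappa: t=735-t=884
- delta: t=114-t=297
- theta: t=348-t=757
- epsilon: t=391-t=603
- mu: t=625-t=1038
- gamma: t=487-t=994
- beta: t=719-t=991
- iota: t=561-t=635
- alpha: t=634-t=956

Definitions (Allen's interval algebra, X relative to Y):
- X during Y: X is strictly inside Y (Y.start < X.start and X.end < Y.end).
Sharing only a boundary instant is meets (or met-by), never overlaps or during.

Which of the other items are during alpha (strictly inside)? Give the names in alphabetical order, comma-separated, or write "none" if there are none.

Target alpha = [t=634, t=956].
beta [t=719, t=991] → overlapped-by → no.
delta [t=114, t=297] → before → no.
epsilon [t=391, t=603] → before → no.
gamma [t=487, t=994] → contains → no.
iota [t=561, t=635] → overlaps → no.
kappa [t=735, t=884] → during → yes.
lambda [t=188, t=670] → overlaps → no.
mu [t=625, t=1038] → contains → no.
theta [t=348, t=757] → overlaps → no.
Result: kappa.

kappa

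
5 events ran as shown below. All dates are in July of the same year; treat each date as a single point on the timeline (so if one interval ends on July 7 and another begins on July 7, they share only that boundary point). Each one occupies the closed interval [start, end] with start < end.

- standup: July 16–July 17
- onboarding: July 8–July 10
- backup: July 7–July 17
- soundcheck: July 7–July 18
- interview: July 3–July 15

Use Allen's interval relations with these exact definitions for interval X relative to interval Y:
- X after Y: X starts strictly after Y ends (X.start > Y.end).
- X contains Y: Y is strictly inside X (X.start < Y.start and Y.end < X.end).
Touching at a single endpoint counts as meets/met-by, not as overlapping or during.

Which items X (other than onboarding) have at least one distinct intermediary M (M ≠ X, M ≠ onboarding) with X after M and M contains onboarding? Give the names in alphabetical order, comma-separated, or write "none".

standup

Target onboarding = [July 8, July 10].
Intermediaries M with M contains onboarding: backup, interview, soundcheck.
Via backup — items with X after backup: none.
Via interview — items with X after interview: standup.
Via soundcheck — items with X after soundcheck: none.
Union: standup.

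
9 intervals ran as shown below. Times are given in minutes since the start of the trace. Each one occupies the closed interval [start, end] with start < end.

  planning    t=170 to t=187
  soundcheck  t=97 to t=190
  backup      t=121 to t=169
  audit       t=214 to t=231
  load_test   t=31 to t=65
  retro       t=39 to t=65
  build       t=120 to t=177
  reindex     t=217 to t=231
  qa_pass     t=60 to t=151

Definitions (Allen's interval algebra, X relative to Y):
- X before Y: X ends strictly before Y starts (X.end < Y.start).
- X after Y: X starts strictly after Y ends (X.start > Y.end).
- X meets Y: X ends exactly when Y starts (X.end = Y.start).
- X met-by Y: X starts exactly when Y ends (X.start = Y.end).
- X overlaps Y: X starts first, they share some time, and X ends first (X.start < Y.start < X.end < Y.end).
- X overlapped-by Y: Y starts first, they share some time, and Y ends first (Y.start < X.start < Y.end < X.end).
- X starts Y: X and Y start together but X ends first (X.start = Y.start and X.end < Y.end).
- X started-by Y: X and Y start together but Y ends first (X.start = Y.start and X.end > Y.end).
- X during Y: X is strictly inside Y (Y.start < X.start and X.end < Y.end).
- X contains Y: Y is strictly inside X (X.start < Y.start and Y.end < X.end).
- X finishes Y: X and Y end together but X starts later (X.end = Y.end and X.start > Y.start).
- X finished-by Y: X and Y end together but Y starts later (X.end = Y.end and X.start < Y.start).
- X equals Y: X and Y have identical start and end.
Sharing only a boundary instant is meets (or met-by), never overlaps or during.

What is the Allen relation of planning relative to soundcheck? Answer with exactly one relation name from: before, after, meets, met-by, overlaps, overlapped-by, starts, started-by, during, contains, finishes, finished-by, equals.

during

planning = [t=170, t=187]; soundcheck = [t=97, t=190].
Compare endpoints: planning.start > soundcheck.start, planning.start < soundcheck.end, planning.end > soundcheck.start, planning.end < soundcheck.end.
That pattern is 'during'.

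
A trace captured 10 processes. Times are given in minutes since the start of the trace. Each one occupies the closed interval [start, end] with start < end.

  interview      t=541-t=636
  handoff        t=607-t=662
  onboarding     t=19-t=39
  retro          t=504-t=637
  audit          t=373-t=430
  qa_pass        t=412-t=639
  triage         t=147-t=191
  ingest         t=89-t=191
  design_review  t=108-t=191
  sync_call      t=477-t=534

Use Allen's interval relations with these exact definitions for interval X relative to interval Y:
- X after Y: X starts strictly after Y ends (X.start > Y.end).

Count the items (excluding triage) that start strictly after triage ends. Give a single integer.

6

Target triage = [t=147, t=191].
audit [t=373, t=430] → after → counts.
design_review [t=108, t=191] → finished-by → no.
handoff [t=607, t=662] → after → counts.
ingest [t=89, t=191] → finished-by → no.
interview [t=541, t=636] → after → counts.
onboarding [t=19, t=39] → before → no.
qa_pass [t=412, t=639] → after → counts.
retro [t=504, t=637] → after → counts.
sync_call [t=477, t=534] → after → counts.
Total: 6.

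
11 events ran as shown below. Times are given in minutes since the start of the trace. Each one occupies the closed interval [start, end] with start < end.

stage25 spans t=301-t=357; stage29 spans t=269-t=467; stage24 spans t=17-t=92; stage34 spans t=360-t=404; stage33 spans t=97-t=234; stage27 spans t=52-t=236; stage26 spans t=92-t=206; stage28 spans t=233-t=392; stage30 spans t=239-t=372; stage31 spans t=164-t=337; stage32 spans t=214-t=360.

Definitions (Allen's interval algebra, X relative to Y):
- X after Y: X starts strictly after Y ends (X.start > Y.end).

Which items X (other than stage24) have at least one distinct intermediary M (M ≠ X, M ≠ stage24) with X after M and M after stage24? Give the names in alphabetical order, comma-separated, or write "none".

stage25, stage29, stage30, stage34

Target stage24 = [t=17, t=92].
Intermediaries M with M after stage24: stage25, stage28, stage29, stage30, stage31, stage32, stage33, stage34.
Via stage25 — items with X after stage25: stage34.
Via stage28 — items with X after stage28: none.
Via stage29 — items with X after stage29: none.
Via stage30 — items with X after stage30: none.
Via stage31 — items with X after stage31: stage34.
Via stage32 — items with X after stage32: none.
Via stage33 — items with X after stage33: stage25, stage29, stage30, stage34.
Via stage34 — items with X after stage34: none.
Union: stage25, stage29, stage30, stage34.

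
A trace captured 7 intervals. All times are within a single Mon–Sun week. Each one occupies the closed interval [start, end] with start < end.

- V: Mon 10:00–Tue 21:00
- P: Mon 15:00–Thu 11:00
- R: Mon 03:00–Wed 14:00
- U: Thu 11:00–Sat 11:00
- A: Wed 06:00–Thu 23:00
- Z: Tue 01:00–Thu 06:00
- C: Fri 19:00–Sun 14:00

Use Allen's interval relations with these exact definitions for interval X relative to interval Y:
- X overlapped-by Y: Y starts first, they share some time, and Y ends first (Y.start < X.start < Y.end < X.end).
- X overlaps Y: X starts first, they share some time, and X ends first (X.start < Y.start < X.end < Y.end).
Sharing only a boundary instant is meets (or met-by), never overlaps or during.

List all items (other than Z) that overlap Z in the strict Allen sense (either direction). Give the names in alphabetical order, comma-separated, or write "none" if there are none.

A, R, V

Target Z = [Tue 01:00, Thu 06:00].
A [Wed 06:00, Thu 23:00] → overlapped-by → yes.
C [Fri 19:00, Sun 14:00] → after → no.
P [Mon 15:00, Thu 11:00] → contains → no.
R [Mon 03:00, Wed 14:00] → overlaps → yes.
U [Thu 11:00, Sat 11:00] → after → no.
V [Mon 10:00, Tue 21:00] → overlaps → yes.
Result: A, R, V.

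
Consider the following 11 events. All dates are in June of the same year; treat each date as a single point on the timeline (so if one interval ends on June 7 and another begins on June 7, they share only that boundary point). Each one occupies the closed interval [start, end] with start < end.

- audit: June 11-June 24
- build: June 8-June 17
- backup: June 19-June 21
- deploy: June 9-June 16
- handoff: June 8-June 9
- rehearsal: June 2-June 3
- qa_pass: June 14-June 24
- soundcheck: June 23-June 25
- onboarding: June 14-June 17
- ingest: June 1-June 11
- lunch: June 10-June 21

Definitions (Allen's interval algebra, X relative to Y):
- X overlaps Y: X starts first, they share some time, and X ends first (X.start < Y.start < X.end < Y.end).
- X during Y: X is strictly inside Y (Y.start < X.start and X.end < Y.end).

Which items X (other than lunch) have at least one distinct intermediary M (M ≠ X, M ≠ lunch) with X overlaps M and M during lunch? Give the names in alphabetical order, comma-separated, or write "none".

deploy

Target lunch = [June 10, June 21].
Intermediaries M with M during lunch: onboarding.
Via onboarding — items with X overlaps onboarding: deploy.
Union: deploy.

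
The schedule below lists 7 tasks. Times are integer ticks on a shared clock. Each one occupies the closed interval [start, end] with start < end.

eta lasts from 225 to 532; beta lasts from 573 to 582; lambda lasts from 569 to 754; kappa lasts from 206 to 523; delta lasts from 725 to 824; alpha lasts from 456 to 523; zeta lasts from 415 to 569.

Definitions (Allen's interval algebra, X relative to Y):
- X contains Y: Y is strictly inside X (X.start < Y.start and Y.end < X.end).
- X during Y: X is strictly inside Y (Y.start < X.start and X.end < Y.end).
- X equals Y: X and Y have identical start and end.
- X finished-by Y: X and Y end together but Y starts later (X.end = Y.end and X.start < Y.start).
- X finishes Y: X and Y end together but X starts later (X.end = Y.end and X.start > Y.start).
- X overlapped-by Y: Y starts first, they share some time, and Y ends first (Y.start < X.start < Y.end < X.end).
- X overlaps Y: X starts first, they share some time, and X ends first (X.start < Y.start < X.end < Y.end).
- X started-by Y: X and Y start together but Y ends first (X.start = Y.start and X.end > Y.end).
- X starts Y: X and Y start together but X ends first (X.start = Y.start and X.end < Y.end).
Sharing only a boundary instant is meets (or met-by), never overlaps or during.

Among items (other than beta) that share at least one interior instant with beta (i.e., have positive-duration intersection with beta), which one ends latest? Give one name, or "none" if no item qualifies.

lambda

Target beta = [573, 582].
alpha [456, 523] → before → excluded.
delta [725, 824] → after → excluded.
eta [225, 532] → before → excluded.
kappa [206, 523] → before → excluded.
lambda [569, 754] → contains → candidate.
zeta [415, 569] → before → excluded.
Among candidates, latest end is 754 → lambda.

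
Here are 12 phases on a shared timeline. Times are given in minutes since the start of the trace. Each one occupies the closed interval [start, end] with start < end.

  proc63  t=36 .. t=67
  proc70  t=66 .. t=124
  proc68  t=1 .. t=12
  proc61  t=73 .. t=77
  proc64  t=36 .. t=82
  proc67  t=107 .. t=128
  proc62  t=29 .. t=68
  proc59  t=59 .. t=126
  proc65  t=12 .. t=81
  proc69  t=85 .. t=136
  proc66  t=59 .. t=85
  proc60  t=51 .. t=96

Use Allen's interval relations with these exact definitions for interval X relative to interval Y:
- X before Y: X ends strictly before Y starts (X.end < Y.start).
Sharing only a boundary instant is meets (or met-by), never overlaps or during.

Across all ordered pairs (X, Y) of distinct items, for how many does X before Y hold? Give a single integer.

24

Checking all 132 ordered pairs for relation 'before'; matching pairs in alphabetical order:
(proc60, proc67): proc60 before proc67 ✓
(proc61, proc67): proc61 before proc67 ✓
(proc61, proc69): proc61 before proc69 ✓
(proc62, proc61): proc62 before proc61 ✓
(proc62, proc67): proc62 before proc67 ✓
(proc62, proc69): proc62 before proc69 ✓
(proc63, proc61): proc63 before proc61 ✓
(proc63, proc67): proc63 before proc67 ✓
(proc63, proc69): proc63 before proc69 ✓
(proc64, proc67): proc64 before proc67 ✓
(proc64, proc69): proc64 before proc69 ✓
(proc65, proc67): proc65 before proc67 ✓
(proc65, proc69): proc65 before proc69 ✓
(proc66, proc67): proc66 before proc67 ✓
(proc68, proc59): proc68 before proc59 ✓
(proc68, proc60): proc68 before proc60 ✓
(proc68, proc61): proc68 before proc61 ✓
(proc68, proc62): proc68 before proc62 ✓
(proc68, proc63): proc68 before proc63 ✓
(proc68, proc64): proc68 before proc64 ✓
(proc68, proc66): proc68 before proc66 ✓
(proc68, proc67): proc68 before proc67 ✓
(proc68, proc69): proc68 before proc69 ✓
(proc68, proc70): proc68 before proc70 ✓
Count: 24.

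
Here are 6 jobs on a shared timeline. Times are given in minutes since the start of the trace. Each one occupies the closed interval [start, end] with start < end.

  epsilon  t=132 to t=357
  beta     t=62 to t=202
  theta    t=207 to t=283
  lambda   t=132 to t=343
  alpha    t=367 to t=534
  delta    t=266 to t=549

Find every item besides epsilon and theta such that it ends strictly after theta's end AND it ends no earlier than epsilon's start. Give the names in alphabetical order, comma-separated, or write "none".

alpha, delta, lambda

Conditions: its end is strictly after theta's end (X.end > t=283) AND its end is no earlier than epsilon's start (X.end >= t=132).
alpha: end t=534 > t=283? ✓; end t=534 >= t=132? ✓ → yes.
beta: end t=202 > t=283? ✗; end t=202 >= t=132? ✓ → no.
delta: end t=549 > t=283? ✓; end t=549 >= t=132? ✓ → yes.
lambda: end t=343 > t=283? ✓; end t=343 >= t=132? ✓ → yes.
Result: alpha, delta, lambda.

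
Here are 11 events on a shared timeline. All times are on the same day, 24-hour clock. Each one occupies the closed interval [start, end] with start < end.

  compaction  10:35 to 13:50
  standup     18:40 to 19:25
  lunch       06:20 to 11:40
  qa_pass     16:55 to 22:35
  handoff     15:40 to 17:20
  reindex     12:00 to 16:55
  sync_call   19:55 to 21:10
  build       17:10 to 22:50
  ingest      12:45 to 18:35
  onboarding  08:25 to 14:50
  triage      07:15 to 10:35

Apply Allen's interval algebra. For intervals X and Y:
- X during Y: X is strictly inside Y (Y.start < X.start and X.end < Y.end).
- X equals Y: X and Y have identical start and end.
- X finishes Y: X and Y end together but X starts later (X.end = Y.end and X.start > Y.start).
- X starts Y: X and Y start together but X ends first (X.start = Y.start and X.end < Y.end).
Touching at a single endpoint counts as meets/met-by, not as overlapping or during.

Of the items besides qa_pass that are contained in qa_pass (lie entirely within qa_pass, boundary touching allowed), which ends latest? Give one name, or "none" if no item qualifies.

sync_call

Target qa_pass = [16:55, 22:35].
build [17:10, 22:50] → overlapped-by → excluded.
compaction [10:35, 13:50] → before → excluded.
handoff [15:40, 17:20] → overlaps → excluded.
ingest [12:45, 18:35] → overlaps → excluded.
lunch [06:20, 11:40] → before → excluded.
onboarding [08:25, 14:50] → before → excluded.
reindex [12:00, 16:55] → meets → excluded.
standup [18:40, 19:25] → during → candidate.
sync_call [19:55, 21:10] → during → candidate.
triage [07:15, 10:35] → before → excluded.
Among candidates, latest end is 21:10 → sync_call.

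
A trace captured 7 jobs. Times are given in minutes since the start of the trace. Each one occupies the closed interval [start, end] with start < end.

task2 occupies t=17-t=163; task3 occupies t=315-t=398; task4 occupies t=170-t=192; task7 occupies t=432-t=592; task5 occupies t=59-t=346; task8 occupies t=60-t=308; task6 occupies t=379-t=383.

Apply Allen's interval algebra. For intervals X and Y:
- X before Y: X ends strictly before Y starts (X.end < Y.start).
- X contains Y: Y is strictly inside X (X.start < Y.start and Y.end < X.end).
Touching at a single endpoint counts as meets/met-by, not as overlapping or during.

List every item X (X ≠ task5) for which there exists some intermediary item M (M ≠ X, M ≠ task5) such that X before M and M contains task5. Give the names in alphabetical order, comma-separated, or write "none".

Target task5 = [t=59, t=346].
Intermediaries M with M contains task5: none.
Union: none.

none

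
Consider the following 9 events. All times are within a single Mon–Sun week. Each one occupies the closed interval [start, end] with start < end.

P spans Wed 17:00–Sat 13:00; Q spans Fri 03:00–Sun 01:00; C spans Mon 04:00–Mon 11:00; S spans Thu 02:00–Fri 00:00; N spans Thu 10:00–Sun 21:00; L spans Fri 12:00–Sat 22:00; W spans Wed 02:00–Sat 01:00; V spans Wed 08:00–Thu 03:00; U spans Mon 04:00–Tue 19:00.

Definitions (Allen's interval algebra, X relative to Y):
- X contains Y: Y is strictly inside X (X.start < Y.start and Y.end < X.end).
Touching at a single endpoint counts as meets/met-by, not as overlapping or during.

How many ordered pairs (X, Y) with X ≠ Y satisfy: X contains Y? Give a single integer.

6

Checking all 72 ordered pairs for relation 'contains'; matching pairs in alphabetical order:
(N, L): N contains L ✓
(N, Q): N contains Q ✓
(P, S): P contains S ✓
(Q, L): Q contains L ✓
(W, S): W contains S ✓
(W, V): W contains V ✓
Count: 6.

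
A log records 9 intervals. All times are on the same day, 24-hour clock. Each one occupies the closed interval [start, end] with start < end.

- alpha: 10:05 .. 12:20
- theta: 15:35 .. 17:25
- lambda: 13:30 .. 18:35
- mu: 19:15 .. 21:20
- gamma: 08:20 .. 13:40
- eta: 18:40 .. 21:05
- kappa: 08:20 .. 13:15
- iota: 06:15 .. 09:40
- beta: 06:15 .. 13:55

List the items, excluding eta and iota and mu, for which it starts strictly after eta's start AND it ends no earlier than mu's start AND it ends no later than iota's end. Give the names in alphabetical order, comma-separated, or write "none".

none

Conditions: its start is strictly after eta's start (X.start > 18:40) AND its end is no earlier than mu's start (X.end >= 19:15) AND its end is no later than iota's end (X.end <= 09:40).
alpha: start 10:05 > 18:40? ✗; end 12:20 >= 19:15? ✗; end 12:20 <= 09:40? ✗ → no.
beta: start 06:15 > 18:40? ✗; end 13:55 >= 19:15? ✗; end 13:55 <= 09:40? ✗ → no.
gamma: start 08:20 > 18:40? ✗; end 13:40 >= 19:15? ✗; end 13:40 <= 09:40? ✗ → no.
kappa: start 08:20 > 18:40? ✗; end 13:15 >= 19:15? ✗; end 13:15 <= 09:40? ✗ → no.
lambda: start 13:30 > 18:40? ✗; end 18:35 >= 19:15? ✗; end 18:35 <= 09:40? ✗ → no.
theta: start 15:35 > 18:40? ✗; end 17:25 >= 19:15? ✗; end 17:25 <= 09:40? ✗ → no.
Result: none.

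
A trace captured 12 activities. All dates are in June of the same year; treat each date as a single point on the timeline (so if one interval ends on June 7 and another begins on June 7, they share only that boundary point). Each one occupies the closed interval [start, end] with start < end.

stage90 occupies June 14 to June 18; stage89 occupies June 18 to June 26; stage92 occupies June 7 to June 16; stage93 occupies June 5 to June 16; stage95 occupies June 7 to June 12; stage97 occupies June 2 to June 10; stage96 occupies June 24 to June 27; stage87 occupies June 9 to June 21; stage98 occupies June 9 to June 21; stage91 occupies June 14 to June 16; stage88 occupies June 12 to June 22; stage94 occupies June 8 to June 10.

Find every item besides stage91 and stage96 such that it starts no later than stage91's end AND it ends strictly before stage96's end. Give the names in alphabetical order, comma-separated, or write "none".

Conditions: its start is no later than stage91's end (X.start <= June 16) AND its end is strictly before stage96's end (X.end < June 27).
stage87: start June 9 <= June 16? ✓; end June 21 < June 27? ✓ → yes.
stage88: start June 12 <= June 16? ✓; end June 22 < June 27? ✓ → yes.
stage89: start June 18 <= June 16? ✗; end June 26 < June 27? ✓ → no.
stage90: start June 14 <= June 16? ✓; end June 18 < June 27? ✓ → yes.
stage92: start June 7 <= June 16? ✓; end June 16 < June 27? ✓ → yes.
stage93: start June 5 <= June 16? ✓; end June 16 < June 27? ✓ → yes.
stage94: start June 8 <= June 16? ✓; end June 10 < June 27? ✓ → yes.
stage95: start June 7 <= June 16? ✓; end June 12 < June 27? ✓ → yes.
stage97: start June 2 <= June 16? ✓; end June 10 < June 27? ✓ → yes.
stage98: start June 9 <= June 16? ✓; end June 21 < June 27? ✓ → yes.
Result: stage87, stage88, stage90, stage92, stage93, stage94, stage95, stage97, stage98.

stage87, stage88, stage90, stage92, stage93, stage94, stage95, stage97, stage98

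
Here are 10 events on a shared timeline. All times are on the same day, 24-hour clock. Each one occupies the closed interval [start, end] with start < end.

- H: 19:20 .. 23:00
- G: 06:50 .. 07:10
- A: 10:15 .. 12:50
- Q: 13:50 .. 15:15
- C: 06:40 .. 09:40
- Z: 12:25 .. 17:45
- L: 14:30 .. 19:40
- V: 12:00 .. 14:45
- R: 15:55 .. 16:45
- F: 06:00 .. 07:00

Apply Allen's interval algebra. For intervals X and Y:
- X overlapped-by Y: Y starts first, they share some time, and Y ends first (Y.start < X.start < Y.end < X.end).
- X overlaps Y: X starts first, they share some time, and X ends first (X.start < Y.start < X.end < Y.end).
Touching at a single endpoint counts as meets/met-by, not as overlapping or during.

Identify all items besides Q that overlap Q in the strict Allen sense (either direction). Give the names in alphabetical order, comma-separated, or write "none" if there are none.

Target Q = [13:50, 15:15].
A [10:15, 12:50] → before → no.
C [06:40, 09:40] → before → no.
F [06:00, 07:00] → before → no.
G [06:50, 07:10] → before → no.
H [19:20, 23:00] → after → no.
L [14:30, 19:40] → overlapped-by → yes.
R [15:55, 16:45] → after → no.
V [12:00, 14:45] → overlaps → yes.
Z [12:25, 17:45] → contains → no.
Result: L, V.

L, V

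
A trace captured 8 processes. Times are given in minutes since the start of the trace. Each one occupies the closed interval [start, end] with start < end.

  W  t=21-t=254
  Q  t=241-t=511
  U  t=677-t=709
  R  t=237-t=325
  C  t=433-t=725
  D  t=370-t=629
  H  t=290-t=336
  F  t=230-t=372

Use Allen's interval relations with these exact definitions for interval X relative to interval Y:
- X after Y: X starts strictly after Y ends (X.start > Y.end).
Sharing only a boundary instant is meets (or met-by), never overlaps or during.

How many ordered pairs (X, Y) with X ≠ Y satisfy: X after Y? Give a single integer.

Checking all 56 ordered pairs for relation 'after'; matching pairs in alphabetical order:
(C, F): C after F ✓
(C, H): C after H ✓
(C, R): C after R ✓
(C, W): C after W ✓
(D, H): D after H ✓
(D, R): D after R ✓
(D, W): D after W ✓
(H, W): H after W ✓
(U, D): U after D ✓
(U, F): U after F ✓
(U, H): U after H ✓
(U, Q): U after Q ✓
(U, R): U after R ✓
(U, W): U after W ✓
Count: 14.

14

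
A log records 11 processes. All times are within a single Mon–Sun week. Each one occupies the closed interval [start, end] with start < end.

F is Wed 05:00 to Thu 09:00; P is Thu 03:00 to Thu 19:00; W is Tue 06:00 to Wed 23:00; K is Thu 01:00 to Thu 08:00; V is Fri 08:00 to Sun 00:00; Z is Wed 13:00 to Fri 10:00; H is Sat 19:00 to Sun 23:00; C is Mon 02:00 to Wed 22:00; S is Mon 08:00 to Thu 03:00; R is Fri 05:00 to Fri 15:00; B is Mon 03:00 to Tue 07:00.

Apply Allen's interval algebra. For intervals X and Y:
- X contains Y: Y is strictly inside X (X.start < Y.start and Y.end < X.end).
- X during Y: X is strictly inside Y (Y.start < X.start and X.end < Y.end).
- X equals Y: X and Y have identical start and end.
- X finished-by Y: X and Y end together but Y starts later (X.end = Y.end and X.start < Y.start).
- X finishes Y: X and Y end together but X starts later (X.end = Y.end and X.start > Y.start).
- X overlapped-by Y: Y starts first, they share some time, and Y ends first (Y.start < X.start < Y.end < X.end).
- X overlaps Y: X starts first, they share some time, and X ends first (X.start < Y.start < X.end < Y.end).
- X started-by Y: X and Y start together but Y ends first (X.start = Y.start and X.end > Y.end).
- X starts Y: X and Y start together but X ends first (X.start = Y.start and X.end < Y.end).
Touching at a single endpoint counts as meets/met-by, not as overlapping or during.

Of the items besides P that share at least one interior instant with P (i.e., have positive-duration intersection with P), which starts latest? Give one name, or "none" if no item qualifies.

Target P = [Thu 03:00, Thu 19:00].
B [Mon 03:00, Tue 07:00] → before → excluded.
C [Mon 02:00, Wed 22:00] → before → excluded.
F [Wed 05:00, Thu 09:00] → overlaps → candidate.
H [Sat 19:00, Sun 23:00] → after → excluded.
K [Thu 01:00, Thu 08:00] → overlaps → candidate.
R [Fri 05:00, Fri 15:00] → after → excluded.
S [Mon 08:00, Thu 03:00] → meets → excluded.
V [Fri 08:00, Sun 00:00] → after → excluded.
W [Tue 06:00, Wed 23:00] → before → excluded.
Z [Wed 13:00, Fri 10:00] → contains → candidate.
Among candidates, latest start is Thu 01:00 → K.

K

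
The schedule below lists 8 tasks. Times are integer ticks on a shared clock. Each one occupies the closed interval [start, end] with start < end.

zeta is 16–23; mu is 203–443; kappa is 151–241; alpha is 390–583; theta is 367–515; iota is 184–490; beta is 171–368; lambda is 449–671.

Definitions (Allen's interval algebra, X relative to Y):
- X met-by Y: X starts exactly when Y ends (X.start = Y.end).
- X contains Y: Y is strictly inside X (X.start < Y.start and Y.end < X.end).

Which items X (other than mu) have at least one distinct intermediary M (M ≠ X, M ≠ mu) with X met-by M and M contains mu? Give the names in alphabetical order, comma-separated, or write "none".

none

Target mu = [203, 443].
Intermediaries M with M contains mu: iota.
Via iota — items with X met-by iota: none.
Union: none.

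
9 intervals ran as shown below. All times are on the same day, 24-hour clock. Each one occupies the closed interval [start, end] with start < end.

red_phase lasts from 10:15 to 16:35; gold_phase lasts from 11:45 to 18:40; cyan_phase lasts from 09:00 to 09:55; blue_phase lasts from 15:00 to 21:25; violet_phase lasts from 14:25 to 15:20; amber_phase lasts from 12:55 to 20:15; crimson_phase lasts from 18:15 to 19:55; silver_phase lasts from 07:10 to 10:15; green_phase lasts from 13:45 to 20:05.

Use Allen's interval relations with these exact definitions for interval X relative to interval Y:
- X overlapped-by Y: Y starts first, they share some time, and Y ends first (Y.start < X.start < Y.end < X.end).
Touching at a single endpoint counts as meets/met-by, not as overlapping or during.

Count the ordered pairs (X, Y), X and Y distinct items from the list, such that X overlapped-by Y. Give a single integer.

Checking all 72 ordered pairs for relation 'overlapped-by'; matching pairs in alphabetical order:
(amber_phase, gold_phase): amber_phase overlapped-by gold_phase ✓
(amber_phase, red_phase): amber_phase overlapped-by red_phase ✓
(blue_phase, amber_phase): blue_phase overlapped-by amber_phase ✓
(blue_phase, gold_phase): blue_phase overlapped-by gold_phase ✓
(blue_phase, green_phase): blue_phase overlapped-by green_phase ✓
(blue_phase, red_phase): blue_phase overlapped-by red_phase ✓
(blue_phase, violet_phase): blue_phase overlapped-by violet_phase ✓
(crimson_phase, gold_phase): crimson_phase overlapped-by gold_phase ✓
(gold_phase, red_phase): gold_phase overlapped-by red_phase ✓
(green_phase, gold_phase): green_phase overlapped-by gold_phase ✓
(green_phase, red_phase): green_phase overlapped-by red_phase ✓
Count: 11.

11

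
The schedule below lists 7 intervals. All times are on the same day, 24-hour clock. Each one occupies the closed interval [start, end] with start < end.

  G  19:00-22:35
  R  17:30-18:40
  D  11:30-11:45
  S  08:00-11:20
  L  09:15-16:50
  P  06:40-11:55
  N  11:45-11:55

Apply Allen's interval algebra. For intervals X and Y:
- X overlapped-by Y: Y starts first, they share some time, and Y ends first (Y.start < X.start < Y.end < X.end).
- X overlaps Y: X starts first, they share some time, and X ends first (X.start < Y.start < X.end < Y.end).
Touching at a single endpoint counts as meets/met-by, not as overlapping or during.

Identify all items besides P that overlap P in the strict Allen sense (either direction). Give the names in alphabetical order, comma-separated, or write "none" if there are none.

L

Target P = [06:40, 11:55].
D [11:30, 11:45] → during → no.
G [19:00, 22:35] → after → no.
L [09:15, 16:50] → overlapped-by → yes.
N [11:45, 11:55] → finishes → no.
R [17:30, 18:40] → after → no.
S [08:00, 11:20] → during → no.
Result: L.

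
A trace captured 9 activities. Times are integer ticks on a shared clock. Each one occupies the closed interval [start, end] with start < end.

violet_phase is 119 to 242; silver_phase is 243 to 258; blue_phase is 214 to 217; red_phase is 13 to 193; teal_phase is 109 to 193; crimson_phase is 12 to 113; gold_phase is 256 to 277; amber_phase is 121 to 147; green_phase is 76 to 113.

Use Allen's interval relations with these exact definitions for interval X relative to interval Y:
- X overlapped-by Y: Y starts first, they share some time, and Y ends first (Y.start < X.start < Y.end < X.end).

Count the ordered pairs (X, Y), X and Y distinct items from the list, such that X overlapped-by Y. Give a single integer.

6

Checking all 72 ordered pairs for relation 'overlapped-by'; matching pairs in alphabetical order:
(gold_phase, silver_phase): gold_phase overlapped-by silver_phase ✓
(red_phase, crimson_phase): red_phase overlapped-by crimson_phase ✓
(teal_phase, crimson_phase): teal_phase overlapped-by crimson_phase ✓
(teal_phase, green_phase): teal_phase overlapped-by green_phase ✓
(violet_phase, red_phase): violet_phase overlapped-by red_phase ✓
(violet_phase, teal_phase): violet_phase overlapped-by teal_phase ✓
Count: 6.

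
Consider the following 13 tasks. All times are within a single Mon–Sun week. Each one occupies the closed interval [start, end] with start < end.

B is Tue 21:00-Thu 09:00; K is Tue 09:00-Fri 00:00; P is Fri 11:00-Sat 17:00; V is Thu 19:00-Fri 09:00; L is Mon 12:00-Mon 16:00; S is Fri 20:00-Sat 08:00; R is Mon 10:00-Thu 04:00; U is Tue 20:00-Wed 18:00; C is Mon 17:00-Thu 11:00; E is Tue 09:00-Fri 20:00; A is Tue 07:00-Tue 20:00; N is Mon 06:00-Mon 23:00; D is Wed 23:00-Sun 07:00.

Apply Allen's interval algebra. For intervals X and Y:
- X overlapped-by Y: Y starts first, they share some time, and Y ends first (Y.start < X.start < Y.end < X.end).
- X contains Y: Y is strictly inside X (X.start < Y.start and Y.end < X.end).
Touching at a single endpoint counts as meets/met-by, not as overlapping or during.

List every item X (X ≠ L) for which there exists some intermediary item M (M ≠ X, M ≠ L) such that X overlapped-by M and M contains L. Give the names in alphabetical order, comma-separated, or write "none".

B, C, D, E, K, R

Target L = [Mon 12:00, Mon 16:00].
Intermediaries M with M contains L: N, R.
Via N — items with X overlapped-by N: C, R.
Via R — items with X overlapped-by R: B, C, D, E, K.
Union: B, C, D, E, K, R.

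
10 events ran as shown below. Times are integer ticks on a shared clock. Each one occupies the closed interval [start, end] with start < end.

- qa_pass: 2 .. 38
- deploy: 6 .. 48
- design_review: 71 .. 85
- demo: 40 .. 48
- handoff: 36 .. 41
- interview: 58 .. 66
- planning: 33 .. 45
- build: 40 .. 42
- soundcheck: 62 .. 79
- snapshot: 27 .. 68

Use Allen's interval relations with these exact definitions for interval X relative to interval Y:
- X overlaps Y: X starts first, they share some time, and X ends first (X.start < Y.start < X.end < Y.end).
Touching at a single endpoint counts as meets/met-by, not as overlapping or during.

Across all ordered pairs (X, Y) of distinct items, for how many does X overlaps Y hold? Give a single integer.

Checking all 90 ordered pairs for relation 'overlaps'; matching pairs in alphabetical order:
(deploy, snapshot): deploy overlaps snapshot ✓
(handoff, build): handoff overlaps build ✓
(handoff, demo): handoff overlaps demo ✓
(interview, soundcheck): interview overlaps soundcheck ✓
(planning, demo): planning overlaps demo ✓
(qa_pass, deploy): qa_pass overlaps deploy ✓
(qa_pass, handoff): qa_pass overlaps handoff ✓
(qa_pass, planning): qa_pass overlaps planning ✓
(qa_pass, snapshot): qa_pass overlaps snapshot ✓
(snapshot, soundcheck): snapshot overlaps soundcheck ✓
(soundcheck, design_review): soundcheck overlaps design_review ✓
Count: 11.

11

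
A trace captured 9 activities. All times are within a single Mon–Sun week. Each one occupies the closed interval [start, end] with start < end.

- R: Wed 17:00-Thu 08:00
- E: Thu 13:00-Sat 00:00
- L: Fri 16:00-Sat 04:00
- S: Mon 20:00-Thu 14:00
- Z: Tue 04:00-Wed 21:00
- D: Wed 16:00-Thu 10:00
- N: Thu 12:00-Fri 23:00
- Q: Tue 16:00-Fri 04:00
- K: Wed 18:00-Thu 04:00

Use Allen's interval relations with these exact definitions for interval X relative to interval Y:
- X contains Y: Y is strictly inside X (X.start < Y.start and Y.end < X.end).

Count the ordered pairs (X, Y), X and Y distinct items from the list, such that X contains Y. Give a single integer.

Checking all 72 ordered pairs for relation 'contains'; matching pairs in alphabetical order:
(D, K): D contains K ✓
(D, R): D contains R ✓
(Q, D): Q contains D ✓
(Q, K): Q contains K ✓
(Q, R): Q contains R ✓
(R, K): R contains K ✓
(S, D): S contains D ✓
(S, K): S contains K ✓
(S, R): S contains R ✓
(S, Z): S contains Z ✓
Count: 10.

10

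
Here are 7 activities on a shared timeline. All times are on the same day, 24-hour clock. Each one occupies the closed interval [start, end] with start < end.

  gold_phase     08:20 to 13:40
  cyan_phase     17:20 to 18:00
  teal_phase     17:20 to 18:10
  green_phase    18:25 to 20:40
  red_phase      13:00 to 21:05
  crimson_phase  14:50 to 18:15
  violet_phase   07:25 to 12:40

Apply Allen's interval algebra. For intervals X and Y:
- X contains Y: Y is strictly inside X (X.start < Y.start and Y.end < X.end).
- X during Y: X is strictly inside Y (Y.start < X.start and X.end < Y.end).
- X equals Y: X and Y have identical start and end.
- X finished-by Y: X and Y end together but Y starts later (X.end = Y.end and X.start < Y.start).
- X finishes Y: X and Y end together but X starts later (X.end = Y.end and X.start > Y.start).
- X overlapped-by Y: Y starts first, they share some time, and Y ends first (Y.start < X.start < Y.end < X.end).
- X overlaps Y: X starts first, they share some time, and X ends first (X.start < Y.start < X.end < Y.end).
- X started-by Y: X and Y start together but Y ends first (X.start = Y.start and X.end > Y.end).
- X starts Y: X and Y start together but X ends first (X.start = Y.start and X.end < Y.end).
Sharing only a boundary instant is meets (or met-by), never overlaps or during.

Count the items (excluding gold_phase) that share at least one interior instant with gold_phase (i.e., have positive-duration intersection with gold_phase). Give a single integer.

Target gold_phase = [08:20, 13:40].
crimson_phase [14:50, 18:15] → after → no.
cyan_phase [17:20, 18:00] → after → no.
green_phase [18:25, 20:40] → after → no.
red_phase [13:00, 21:05] → overlapped-by → counts.
teal_phase [17:20, 18:10] → after → no.
violet_phase [07:25, 12:40] → overlaps → counts.
Total: 2.

2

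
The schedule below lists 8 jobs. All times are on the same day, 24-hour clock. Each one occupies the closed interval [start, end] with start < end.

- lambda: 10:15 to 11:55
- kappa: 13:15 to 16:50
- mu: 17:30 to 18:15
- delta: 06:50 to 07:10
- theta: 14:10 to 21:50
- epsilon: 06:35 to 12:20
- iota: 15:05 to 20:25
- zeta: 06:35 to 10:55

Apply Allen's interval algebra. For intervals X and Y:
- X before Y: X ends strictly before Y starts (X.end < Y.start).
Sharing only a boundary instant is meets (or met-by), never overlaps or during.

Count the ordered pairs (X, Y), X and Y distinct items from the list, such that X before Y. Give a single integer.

Checking all 56 ordered pairs for relation 'before'; matching pairs in alphabetical order:
(delta, iota): delta before iota ✓
(delta, kappa): delta before kappa ✓
(delta, lambda): delta before lambda ✓
(delta, mu): delta before mu ✓
(delta, theta): delta before theta ✓
(epsilon, iota): epsilon before iota ✓
(epsilon, kappa): epsilon before kappa ✓
(epsilon, mu): epsilon before mu ✓
(epsilon, theta): epsilon before theta ✓
(kappa, mu): kappa before mu ✓
(lambda, iota): lambda before iota ✓
(lambda, kappa): lambda before kappa ✓
(lambda, mu): lambda before mu ✓
(lambda, theta): lambda before theta ✓
(zeta, iota): zeta before iota ✓
(zeta, kappa): zeta before kappa ✓
(zeta, mu): zeta before mu ✓
(zeta, theta): zeta before theta ✓
Count: 18.

18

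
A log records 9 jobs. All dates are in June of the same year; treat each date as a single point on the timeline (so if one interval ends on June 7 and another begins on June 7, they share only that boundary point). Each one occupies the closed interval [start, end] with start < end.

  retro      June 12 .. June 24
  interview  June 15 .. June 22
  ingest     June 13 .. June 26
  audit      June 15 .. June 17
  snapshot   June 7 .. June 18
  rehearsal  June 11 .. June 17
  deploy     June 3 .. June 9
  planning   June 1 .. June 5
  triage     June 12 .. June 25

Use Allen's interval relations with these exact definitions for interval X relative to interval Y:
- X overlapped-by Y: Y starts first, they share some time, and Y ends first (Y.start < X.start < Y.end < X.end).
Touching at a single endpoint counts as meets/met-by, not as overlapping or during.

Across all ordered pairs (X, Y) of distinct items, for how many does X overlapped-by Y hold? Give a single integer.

12

Checking all 72 ordered pairs for relation 'overlapped-by'; matching pairs in alphabetical order:
(deploy, planning): deploy overlapped-by planning ✓
(ingest, rehearsal): ingest overlapped-by rehearsal ✓
(ingest, retro): ingest overlapped-by retro ✓
(ingest, snapshot): ingest overlapped-by snapshot ✓
(ingest, triage): ingest overlapped-by triage ✓
(interview, rehearsal): interview overlapped-by rehearsal ✓
(interview, snapshot): interview overlapped-by snapshot ✓
(retro, rehearsal): retro overlapped-by rehearsal ✓
(retro, snapshot): retro overlapped-by snapshot ✓
(snapshot, deploy): snapshot overlapped-by deploy ✓
(triage, rehearsal): triage overlapped-by rehearsal ✓
(triage, snapshot): triage overlapped-by snapshot ✓
Count: 12.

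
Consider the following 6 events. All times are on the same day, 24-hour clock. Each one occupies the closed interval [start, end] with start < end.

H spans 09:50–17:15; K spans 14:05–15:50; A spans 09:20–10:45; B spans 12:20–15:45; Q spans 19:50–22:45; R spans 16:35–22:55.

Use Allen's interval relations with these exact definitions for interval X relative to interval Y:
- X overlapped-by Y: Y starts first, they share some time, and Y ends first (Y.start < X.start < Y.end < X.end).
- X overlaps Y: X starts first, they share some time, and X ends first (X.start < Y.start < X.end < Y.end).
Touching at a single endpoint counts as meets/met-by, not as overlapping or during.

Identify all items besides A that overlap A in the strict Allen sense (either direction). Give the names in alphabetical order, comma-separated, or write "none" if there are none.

H

Target A = [09:20, 10:45].
B [12:20, 15:45] → after → no.
H [09:50, 17:15] → overlapped-by → yes.
K [14:05, 15:50] → after → no.
Q [19:50, 22:45] → after → no.
R [16:35, 22:55] → after → no.
Result: H.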